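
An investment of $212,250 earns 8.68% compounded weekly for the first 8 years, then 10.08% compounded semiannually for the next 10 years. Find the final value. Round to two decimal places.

$1,135,702.63

After 8 years at 8.68%: 212,250 × 2.001348267559 ≈ 424,786.1698.
Then 10 years at 10.08%: 424,786.1698 × 2.673586635429 ≈ 1,135,702.6265.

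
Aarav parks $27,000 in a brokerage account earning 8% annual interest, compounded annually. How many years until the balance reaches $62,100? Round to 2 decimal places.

We need (1 + 0.08)^t = 2.3, so t = ln 2.3 / ln 1.08 ≈ 10.8225.

10.82 years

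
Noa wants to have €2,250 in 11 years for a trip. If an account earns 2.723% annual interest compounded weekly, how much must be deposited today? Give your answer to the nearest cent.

Growth factor = (1 + 0.02723/52)^572 ≈ 1.349118751.
P = 2,250/1.349118751 ≈ 1,667.7553.

€1,667.76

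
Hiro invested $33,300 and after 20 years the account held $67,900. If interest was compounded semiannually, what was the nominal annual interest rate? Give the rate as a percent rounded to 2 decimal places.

3.59%

The 40-period growth factor is 67,900/33,300 = 2.03904.
r/2 = 2.03904^(1/40) − 1 ≈ 0.0179715, so r ≈ 2·0.0179715 = 3.59431%.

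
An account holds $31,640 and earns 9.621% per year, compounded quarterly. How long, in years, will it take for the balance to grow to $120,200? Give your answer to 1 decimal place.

14.0 years

(1 + 0.0240525)^(4t) = 120,200/31,640 = 3.799.
4t·ln(1 + 0.0240525) = ln(3.799); 4t = 1.3347/0.0237678 ≈ 56.1573.
t ≈ 14.0393 years.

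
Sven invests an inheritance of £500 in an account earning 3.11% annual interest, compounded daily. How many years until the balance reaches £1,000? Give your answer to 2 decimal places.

We need (1 + 0.0000852055)^(365t) = 2, so 365t = ln 2 / ln 1.000085 ≈ 8135.3537.
t ≈ 8135.3537/365 = 22.2886 years.

22.29 years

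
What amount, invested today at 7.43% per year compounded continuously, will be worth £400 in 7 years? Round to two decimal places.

£237.78

P = A·e^(−rt) = 400·e^(−0.5201).
e^(−0.5201) ≈ 0.594461099, so P ≈ 237.7844.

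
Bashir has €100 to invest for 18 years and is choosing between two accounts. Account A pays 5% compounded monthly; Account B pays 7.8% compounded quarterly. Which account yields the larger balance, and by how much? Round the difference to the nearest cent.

Account B, by €156.18

A: (1 + 0.05/12)^216 ≈ 2.45500842, so 100 × 2.45500842 ≈ 245.5008.
B: (1 + 0.0195)^72 ≈ 4.01680333, so 100 × 4.01680333 ≈ 401.6803.
Difference ≈ 156.1795 in favor of B.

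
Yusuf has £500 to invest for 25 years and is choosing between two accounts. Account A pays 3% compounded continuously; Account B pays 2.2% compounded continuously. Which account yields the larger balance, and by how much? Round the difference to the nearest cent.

A: e^(0.03·25) = e^0.75 ≈ 2.117000017, so 500 × 2.117000017 ≈ 1,058.5000.
B: e^(0.022·25) = e^0.55 ≈ 1.73325302, so 500 × 1.73325302 ≈ 866.6265.
Difference ≈ 191.8735 in favor of A.

Account A, by £191.87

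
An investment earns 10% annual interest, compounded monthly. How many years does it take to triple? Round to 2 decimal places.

11.03 years

(1 + 0.00833333)^(12t) = 3.
12t = ln 3 / ln(1 + 0.00833333) ≈ 1.0986/0.0082988 ≈ 132.3820.
t ≈ 11.0318.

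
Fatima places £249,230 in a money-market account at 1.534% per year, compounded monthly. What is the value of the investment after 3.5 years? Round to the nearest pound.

£262,968

Growth factor = (1 + 0.01534/12)^42 ≈ 1.0551212744.
A ≈ 249,230 × 1.0551212744 ≈ 262,967.8752.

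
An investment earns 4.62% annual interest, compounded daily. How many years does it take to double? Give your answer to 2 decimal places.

15.00 years

(1 + 0.000126575)^(365t) = 2.
365t = ln 2 / ln(1 + 0.000126575) ≈ 0.69315/0.000126567 ≈ 5476.5094.
t ≈ 15.0041.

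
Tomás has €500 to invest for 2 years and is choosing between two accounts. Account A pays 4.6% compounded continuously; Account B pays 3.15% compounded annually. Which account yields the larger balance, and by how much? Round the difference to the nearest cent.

Account A growth factor: e^(0.046·2) = e^0.092 ≈ 1.09636482; balance ≈ 548.1824.
Account B growth factor: (1 + 0.0315)^2 ≈ 1.06399225; balance ≈ 531.9961.
Account A is larger by 16.1863.

Account A, by €16.19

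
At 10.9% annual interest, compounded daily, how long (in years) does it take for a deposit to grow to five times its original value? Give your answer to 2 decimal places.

14.77 years

(1 + 0.00029863)^(365t) = 5.
365t = ln 5 / ln(1 + 0.00029863) ≈ 1.6094/0.000298586 ≈ 5390.2069.
t ≈ 14.7677.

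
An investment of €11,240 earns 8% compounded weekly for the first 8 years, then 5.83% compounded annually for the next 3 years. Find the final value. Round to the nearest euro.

After 8 years at 8%: 11,240 × 1.895548413 ≈ 21,305.9642.
Then 3 years at 5.83%: 21,305.9642 × 1.1852948253 ≈ 25,253.8491.

€25,254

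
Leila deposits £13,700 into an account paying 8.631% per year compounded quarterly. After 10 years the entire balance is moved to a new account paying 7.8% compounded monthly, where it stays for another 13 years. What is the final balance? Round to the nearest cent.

Phase 1: 13,700·(1 + 0.0215775)^40 ≈ 32,179.0584.
Phase 2: 32,179.0584·(1 + 0.0065)^156 ≈ 88,414.3771.

£88,414.38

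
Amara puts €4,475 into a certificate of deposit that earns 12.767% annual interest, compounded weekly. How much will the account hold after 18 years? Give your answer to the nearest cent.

Growth factor = (1 + 0.12767/52)^936 ≈ 9.9268530997.
A ≈ 4,475 × 9.9268530997 ≈ 44,422.6676.

€44,422.67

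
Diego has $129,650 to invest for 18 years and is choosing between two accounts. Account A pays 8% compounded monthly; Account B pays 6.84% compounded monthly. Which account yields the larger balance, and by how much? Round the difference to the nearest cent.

A: (1 + 0.08/12)^216 ≈ 4.20057418741, so 129,650 × 4.20057418741 ≈ 544,604.4434.
B: (1 + 0.0057)^216 ≈ 3.41338462318, so 129,650 × 3.41338462318 ≈ 442,545.3164.
Difference ≈ 102,059.1270 in favor of A.

Account A, by $102,059.13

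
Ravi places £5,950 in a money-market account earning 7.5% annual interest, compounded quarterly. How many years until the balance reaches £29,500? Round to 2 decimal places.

We need (1 + 0.01875)^(4t) = 4.958, so 4t = ln 4.958 / ln 1.01875 ≈ 86.1846.
t ≈ 86.1846/4 = 21.5462 years.

21.55 years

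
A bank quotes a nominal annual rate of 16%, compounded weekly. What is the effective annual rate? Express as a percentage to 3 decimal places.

17.322%

One year is 52 periods at 0.00307692 each: (1 + 0.00307692)^52 ≈ 1.173223.
EAR = 1.173223 − 1 ≈ 17.32226%.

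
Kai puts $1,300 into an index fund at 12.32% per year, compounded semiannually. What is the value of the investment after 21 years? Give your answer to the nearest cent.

$16,006.69

Growth factor = (1 + 0.0616)^42 ≈ 12.312839374.
A ≈ 1,300 × 12.312839374 ≈ 16,006.6912.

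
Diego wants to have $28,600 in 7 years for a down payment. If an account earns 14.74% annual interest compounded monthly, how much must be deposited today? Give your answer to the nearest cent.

$10,256.30

Growth factor = (1 + 0.1474/12)^84 ≈ 2.7885296442.
P = 28,600/2.7885296442 ≈ 10,256.3012.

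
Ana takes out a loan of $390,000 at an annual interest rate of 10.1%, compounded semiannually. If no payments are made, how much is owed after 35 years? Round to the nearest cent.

$12,268,418.41

Growth factor = (1 + 0.0505)^70 ≈ 31.457483098528.
A ≈ 390,000 × 31.457483098528 ≈ 12,268,418.4084.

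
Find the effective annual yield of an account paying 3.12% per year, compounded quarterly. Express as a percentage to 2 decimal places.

One year is 4 periods at 0.0078 each: (1 + 0.0078)^4 ≈ 1.031567.
EAR = 1.031567 − 1 ≈ 3.15669%.

3.16%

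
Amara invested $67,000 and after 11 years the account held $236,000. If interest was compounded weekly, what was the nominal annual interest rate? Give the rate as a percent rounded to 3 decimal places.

(1 + r/52)^572 = 236,000/67,000 = 3.52239.
1 + r/52 = 3.52239^(1/572) ≈ 1.002204, so r/52 ≈ 0.00220372.
r ≈ 52·0.00220372 = 11.45933%.

11.459%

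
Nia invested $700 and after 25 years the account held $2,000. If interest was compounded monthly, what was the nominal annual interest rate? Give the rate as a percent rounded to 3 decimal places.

4.207%

(1 + r/12)^300 = 2,000/700 = 2.85714.
1 + r/12 = 2.85714^(1/300) ≈ 1.003506, so r/12 ≈ 0.00350554.
r ≈ 12·0.00350554 = 4.20664%.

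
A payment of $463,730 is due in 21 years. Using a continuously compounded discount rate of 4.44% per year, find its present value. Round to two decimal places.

P = A·e^(−rt) = 463,730·e^(−0.9324).
e^(−0.9324) ≈ 0.393607916873, so P ≈ 182,527.7993.

$182,527.80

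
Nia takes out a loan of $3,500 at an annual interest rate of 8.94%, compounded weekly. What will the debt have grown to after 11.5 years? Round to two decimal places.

$9,776.49

Growth factor = (1 + 0.0894/52)^598 ≈ 2.793281979.
A ≈ 3,500 × 2.793281979 ≈ 9,776.4869.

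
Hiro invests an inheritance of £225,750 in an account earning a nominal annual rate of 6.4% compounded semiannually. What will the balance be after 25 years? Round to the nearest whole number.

£1,090,467

Periodic rate = 6.4%/2 = 0.032; periods = 2·25 = 50.
A = 225,750·(1 + 0.032)^50 ≈ 225,750·4.83041967425 ≈ 1,090,467.2415.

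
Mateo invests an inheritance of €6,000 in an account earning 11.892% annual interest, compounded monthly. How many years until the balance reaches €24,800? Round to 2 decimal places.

We need (1 + 0.00991)^(12t) = 4.1333, so 12t = ln 4.1333 / ln 1.00991 ≈ 143.9056.
t ≈ 143.9056/12 = 11.9921 years.

11.99 years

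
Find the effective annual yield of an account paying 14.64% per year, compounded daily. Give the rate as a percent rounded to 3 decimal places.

One year is 365 periods at 0.000401096 each: (1 + 0.000401096)^365 ≈ 1.157625.
EAR = 1.157625 − 1 ≈ 15.76252%.

15.763%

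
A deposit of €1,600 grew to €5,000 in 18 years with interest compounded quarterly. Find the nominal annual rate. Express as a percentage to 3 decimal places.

6.381%

(1 + r/4)^72 = 5,000/1,600 = 3.125.
1 + r/4 = 3.125^(1/72) ≈ 1.015951, so r/4 ≈ 0.0159514.
r ≈ 4·0.0159514 = 6.38054%.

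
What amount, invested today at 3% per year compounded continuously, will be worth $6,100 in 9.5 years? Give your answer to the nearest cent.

P = A·e^(−rt) = 6,100·e^(−0.285).
e^(−0.285) ≈ 0.7520142543, so P ≈ 4,587.2870.

$4,587.29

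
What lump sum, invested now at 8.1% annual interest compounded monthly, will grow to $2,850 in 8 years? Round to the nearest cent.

$1,494.06

Growth factor = (1 + 0.00675)^96 ≈ 1.907555905.
P = 2,850/1.907555905 ≈ 1,494.0584.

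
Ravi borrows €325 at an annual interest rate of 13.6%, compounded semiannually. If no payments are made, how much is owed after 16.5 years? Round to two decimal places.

Periodic rate = 13.6%/2 = 0.068; periods = 2·16.5 = 33.
A = 325·(1 + 0.068)^33 ≈ 325·8.767006708 ≈ 2,849.2772.

€2,849.28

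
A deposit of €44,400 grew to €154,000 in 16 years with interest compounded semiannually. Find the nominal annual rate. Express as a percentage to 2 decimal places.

7.93%

(1 + r/2)^32 = 154,000/44,400 = 3.46847.
1 + r/2 = 3.46847^(1/32) ≈ 1.039631, so r/2 ≈ 0.0396312.
r ≈ 2·0.0396312 = 7.92624%.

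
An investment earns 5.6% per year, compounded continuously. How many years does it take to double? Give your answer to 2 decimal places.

e^(0.056t) = 2, so 0.056t = ln 2 ≈ 0.69315.
t ≈ 0.69315/0.056 ≈ 12.3776.

12.38 years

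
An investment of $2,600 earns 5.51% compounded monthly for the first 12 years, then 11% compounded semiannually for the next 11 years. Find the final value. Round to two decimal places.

$16,331.49

After 12 years at 5.51%: 2,600 × 1.9341861155 ≈ 5,028.8839.
Then 11 years at 11%: 5,028.8839 × 3.247537031 ≈ 16,331.4867.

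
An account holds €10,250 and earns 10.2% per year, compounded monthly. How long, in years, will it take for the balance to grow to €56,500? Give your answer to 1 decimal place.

(1 + 0.0085)^(12t) = 56,500/10,250 = 5.5122.
12t·ln(1 + 0.0085) = ln(5.5122); 12t = 1.707/0.00846408 ≈ 201.6714.
t ≈ 16.8060 years.

16.8 years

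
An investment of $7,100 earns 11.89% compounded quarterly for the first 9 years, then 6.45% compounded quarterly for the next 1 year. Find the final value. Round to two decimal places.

$21,727.62

Phase 1: 7,100·(1 + 0.029725)^36 ≈ 20,380.9111.
Phase 2: 20,380.9111·(1 + 0.016125)^4 ≈ 21,727.6192.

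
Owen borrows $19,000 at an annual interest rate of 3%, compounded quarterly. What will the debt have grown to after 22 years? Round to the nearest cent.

$36,670.63

Periodic rate = 3%/4 = 0.0075; periods = 4·22 = 88.
A = 19,000·(1 + 0.0075)^88 ≈ 19,000·1.9300333949 ≈ 36,670.6345.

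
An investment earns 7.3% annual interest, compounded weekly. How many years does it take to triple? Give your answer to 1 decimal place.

15.1 years

(1 + 0.00140385)^(52t) = 3.
52t = ln 3 / ln(1 + 0.00140385) ≈ 1.0986/0.00140286 ≈ 783.1223.
t ≈ 15.0600.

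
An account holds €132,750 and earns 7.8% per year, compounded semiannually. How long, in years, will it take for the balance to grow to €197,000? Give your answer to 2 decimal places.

5.16 years

(1 + 0.039)^(2t) = 197,000/132,750 = 1.484.
2t·ln(1 + 0.039) = ln(1.484); 2t = 0.39474/0.0382587 ≈ 10.3175.
t ≈ 5.1588 years.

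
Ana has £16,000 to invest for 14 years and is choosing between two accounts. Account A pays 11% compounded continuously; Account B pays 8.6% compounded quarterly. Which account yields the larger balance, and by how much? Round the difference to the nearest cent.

Account A, by £21,974.91

Account A growth factor: e^(0.11·14) = e^1.54 ≈ 4.664590271; balance ≈ 74,633.4443.
Account B growth factor: (1 + 0.0215)^56 ≈ 3.2911583189; balance ≈ 52,658.5331.
Account A is larger by 21,974.9112.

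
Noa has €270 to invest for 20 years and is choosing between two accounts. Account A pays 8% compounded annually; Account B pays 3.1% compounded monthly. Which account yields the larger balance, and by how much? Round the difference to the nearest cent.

Account A, by €756.95

Account A growth factor: (1 + 0.08)^20 ≈ 4.660957144; balance ≈ 1,258.4584.
Account B growth factor: (1 + 0.031/12)^240 ≈ 1.8574425; balance ≈ 501.5095.
Account A is larger by 756.9490.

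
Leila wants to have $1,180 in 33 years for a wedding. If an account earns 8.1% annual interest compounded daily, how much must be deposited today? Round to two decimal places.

Periodic rate = 8.1%/365 = 0.000221918; 12045 periods.
P = 1,180/(1 + 0.081/365)^12045 ≈ 1,180/14.47905975 ≈ 81.4970.

$81.50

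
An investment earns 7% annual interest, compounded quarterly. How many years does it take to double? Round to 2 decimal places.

(1 + 0.0175)^(4t) = 2.
4t = ln 2 / ln(1 + 0.0175) ≈ 0.69315/0.0173486 ≈ 39.9540.
t ≈ 9.9885.

9.99 years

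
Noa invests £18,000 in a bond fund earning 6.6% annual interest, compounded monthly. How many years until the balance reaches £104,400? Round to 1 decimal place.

We need (1 + 0.0055)^(12t) = 5.8, so 12t = ln 5.8 / ln 1.0055 ≈ 320.4887.
t ≈ 320.4887/12 = 26.7074 years.

26.7 years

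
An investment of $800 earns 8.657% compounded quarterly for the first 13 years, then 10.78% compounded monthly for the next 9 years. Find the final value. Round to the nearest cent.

$6,398.92

Phase 1: 800·(1 + 0.0216425)^52 ≈ 2,435.7653.
Phase 2: 2,435.7653·(1 + 0.1078/12)^108 ≈ 6,398.9193.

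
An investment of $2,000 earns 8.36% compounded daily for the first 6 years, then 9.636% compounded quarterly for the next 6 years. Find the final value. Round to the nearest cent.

Phase 1: 2,000·(1 + 0.0836/365)^2190 ≈ 3,302.5330.
Phase 2: 3,302.5330·(1 + 0.02409)^24 ≈ 5,847.3915.

$5,847.39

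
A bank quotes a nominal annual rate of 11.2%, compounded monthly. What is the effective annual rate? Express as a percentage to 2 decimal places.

EAR = (1 + 11.2%/12)^12 − 1 = (1 + 0.00933333)^12 − 1.
(1 + 0.00933333)^12 ≈ 1.117932, so EAR ≈ 11.79320%.

11.79%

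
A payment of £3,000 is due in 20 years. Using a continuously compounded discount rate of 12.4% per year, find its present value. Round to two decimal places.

£251.23

P = A·e^(−rt) = 3,000·e^(−2.48).
e^(−2.48) ≈ 0.08374322559, so P ≈ 251.2297.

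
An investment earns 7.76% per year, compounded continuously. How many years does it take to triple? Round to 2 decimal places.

e^(0.0776t) = 3, so 0.0776t = ln 3 ≈ 1.0986.
t ≈ 1.0986/0.0776 ≈ 14.1574.

14.16 years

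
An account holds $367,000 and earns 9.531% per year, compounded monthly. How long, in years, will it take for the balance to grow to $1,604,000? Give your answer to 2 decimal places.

15.54 years

We need (1 + 0.0079425)^(12t) = 4.3706, so 12t = ln 4.3706 / ln 1.007942 ≈ 186.4329.
t ≈ 186.4329/12 = 15.5361 years.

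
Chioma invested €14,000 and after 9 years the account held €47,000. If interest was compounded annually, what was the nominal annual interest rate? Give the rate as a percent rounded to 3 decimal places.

14.404%

The 9-period growth factor is 47,000/14,000 = 3.35714.
r = 3.35714^(1/9) − 1 ≈ 0.14404, i.e. 14.40397%.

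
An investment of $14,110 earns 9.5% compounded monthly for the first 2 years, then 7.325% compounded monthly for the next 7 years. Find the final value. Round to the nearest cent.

$28,426.65

Phase 1: 14,110·(1 + 0.095/12)^24 ≈ 17,049.7515.
Phase 2: 17,049.7515·(1 + 0.07325/12)^84 ≈ 28,426.6479.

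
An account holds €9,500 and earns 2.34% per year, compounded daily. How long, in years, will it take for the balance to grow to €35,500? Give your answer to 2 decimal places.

56.34 years

We need (1 + 0.0000641096)^(365t) = 3.7368, so 365t = ln 3.7368 / ln 1.000064 ≈ 20562.9637.
t ≈ 20562.9637/365 = 56.3369 years.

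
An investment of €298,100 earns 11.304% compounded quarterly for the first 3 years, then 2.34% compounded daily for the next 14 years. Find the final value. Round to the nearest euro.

Phase 1: 298,100·(1 + 0.02826)^12 ≈ 416,482.9985.
Phase 2: 416,482.9985·(1 + 0.0234/365)^5110 ≈ 577,919.8204.

€577,920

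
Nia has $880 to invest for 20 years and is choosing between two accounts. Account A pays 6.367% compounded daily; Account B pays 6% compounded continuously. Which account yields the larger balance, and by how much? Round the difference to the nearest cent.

A: (1 + 0.06367/365)^7300 ≈ 3.572583302, so 880 × 3.572583302 ≈ 3,143.8733.
B: e^(0.06·20) = e^1.2 ≈ 3.320116923, so 880 × 3.320116923 ≈ 2,921.7029.
Difference ≈ 222.1704 in favor of A.

Account A, by $222.17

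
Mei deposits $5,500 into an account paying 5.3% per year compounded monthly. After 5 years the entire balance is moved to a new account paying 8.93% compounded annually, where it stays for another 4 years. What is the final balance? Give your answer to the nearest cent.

$10,087.59

Phase 1: 5,500·(1 + 0.053/12)^60 ≈ 7,164.6886.
Phase 2: 7,164.6886·(1 + 0.0893)^4 ≈ 10,087.5880.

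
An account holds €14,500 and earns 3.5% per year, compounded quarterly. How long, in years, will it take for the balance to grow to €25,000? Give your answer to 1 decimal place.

15.6 years

(1 + 0.00875)^(4t) = 25,000/14,500 = 1.7241.
4t·ln(1 + 0.00875) = ln(1.7241); 4t = 0.54473/0.00871194 ≈ 62.5265.
t ≈ 15.6316 years.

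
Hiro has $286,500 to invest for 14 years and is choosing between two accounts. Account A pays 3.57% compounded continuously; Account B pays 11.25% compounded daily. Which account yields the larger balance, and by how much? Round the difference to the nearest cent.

A: e^(0.0357·14) = e^0.4998 ≈ 1.64839155942, so 286,500 × 1.64839155942 ≈ 472,264.1818.
B: (1 + 0.1125/365)^5110 ≈ 4.829569471034, so 286,500 × 4.829569471034 ≈ 1,383,671.6535.
Difference ≈ 911,407.4717 in favor of B.

Account B, by $911,407.47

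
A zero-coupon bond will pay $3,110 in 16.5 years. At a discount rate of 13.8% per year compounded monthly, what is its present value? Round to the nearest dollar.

$323

Periodic rate = 13.8%/12 = 0.0115; 198 periods.
P = 3,110/(1 + 0.0115)^198 ≈ 3,110/9.621563427 ≈ 323.2323.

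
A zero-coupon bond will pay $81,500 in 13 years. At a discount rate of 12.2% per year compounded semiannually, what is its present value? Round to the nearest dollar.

$17,481

Periodic rate = 12.2%/2 = 0.061; 26 periods.
P = 81,500/(1 + 0.061)^26 ≈ 81,500/4.6622974908 ≈ 17,480.6520.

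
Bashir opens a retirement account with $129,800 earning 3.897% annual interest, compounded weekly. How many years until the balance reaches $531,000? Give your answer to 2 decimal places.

36.16 years

We need (1 + 0.000749423)^(52t) = 4.0909, so 52t = ln 4.0909 / ln 1.000749 ≈ 1880.5066.
t ≈ 1880.5066/52 = 36.1636 years.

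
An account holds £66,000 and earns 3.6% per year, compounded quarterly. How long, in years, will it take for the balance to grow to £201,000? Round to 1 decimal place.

We need (1 + 0.009)^(4t) = 3.0455, so 4t = ln 3.0455 / ln 1.009 ≈ 124.2949.
t ≈ 124.2949/4 = 31.0737 years.

31.1 years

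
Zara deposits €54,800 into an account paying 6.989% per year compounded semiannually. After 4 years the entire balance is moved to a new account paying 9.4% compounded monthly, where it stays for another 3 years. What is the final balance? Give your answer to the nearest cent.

€95,524.02

Phase 1: 54,800·(1 + 0.034945)^8 ≈ 72,130.4637.
Phase 2: 72,130.4637·(1 + 0.094/12)^36 ≈ 95,524.0177.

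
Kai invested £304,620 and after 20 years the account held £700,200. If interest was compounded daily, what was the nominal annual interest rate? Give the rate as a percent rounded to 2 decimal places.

4.16%

The 7300-period growth factor is 700,200/304,620 = 2.2986.
r/365 = 2.2986^(1/7300) − 1 ≈ 0.00011402, so r ≈ 365·0.00011402 = 4.16174%.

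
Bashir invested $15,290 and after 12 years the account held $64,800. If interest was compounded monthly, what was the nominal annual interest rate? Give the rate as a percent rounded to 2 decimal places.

12.09%

(1 + r/12)^144 = 64,800/15,290 = 4.23806.
1 + r/12 = 4.23806^(1/144) ≈ 1.010079, so r/12 ≈ 0.010079.
r ≈ 12·0.010079 = 12.09477%.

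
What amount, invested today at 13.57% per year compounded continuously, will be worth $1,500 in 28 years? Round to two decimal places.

P = A·e^(−rt) = 1,500·e^(−3.7996).
e^(−3.7996) ≈ 0.02237972195, so P ≈ 33.5696.

$33.57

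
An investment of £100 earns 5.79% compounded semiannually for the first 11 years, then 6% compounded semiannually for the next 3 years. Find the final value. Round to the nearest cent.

£223.72

After 11 years at 5.79%: 100 × 1.87358747 ≈ 187.3587.
Then 3 years at 6%: 187.3587 × 1.1940523 ≈ 223.7161.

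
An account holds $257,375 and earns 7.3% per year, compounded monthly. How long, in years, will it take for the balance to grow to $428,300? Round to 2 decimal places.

(1 + 0.00608333)^(12t) = 428,300/257,375 = 1.6641.
12t·ln(1 + 0.00608333) = ln(1.6641); 12t = 0.50929/0.0060649 ≈ 83.9732.
t ≈ 6.9978 years.

7.00 years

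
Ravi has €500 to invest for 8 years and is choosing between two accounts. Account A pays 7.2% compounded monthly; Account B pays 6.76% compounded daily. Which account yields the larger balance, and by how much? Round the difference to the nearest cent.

Account A, by €29.28

A: (1 + 0.006)^96 ≈ 1.77584947, so 500 × 1.77584947 ≈ 887.9247.
B: (1 + 0.0676/365)^2920 ≈ 1.71729422, so 500 × 1.71729422 ≈ 858.6471.
Difference ≈ 29.2776 in favor of A.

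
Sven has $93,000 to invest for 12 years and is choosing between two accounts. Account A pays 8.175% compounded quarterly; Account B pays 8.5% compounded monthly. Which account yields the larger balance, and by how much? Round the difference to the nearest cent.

Account A growth factor: (1 + 0.0204375)^48 ≈ 2.64087402226; balance ≈ 245,601.2841.
Account B growth factor: (1 + 0.085/12)^144 ≈ 2.76324156023; balance ≈ 256,981.4651.
Account B is larger by 11,380.1810.

Account B, by $11,380.18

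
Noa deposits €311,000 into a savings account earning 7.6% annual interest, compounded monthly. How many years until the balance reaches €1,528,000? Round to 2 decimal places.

21.01 years

We need (1 + 0.00633333)^(12t) = 4.9132, so 12t = ln 4.9132 / ln 1.006333 ≈ 252.1512.
t ≈ 252.1512/12 = 21.0126 years.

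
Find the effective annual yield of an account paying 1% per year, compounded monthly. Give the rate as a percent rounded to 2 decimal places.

1.00%

EAR = (1 + 1%/12)^12 − 1 = (1 + 0.000833333)^12 − 1.
(1 + 0.000833333)^12 ≈ 1.010046, so EAR ≈ 1.00460%.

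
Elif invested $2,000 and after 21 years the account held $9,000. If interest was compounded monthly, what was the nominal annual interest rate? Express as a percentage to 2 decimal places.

The 252-period growth factor is 9,000/2,000 = 4.5.
r/12 = 4.5^(1/252) − 1 ≈ 0.00598641, so r ≈ 12·0.00598641 = 7.18369%.

7.18%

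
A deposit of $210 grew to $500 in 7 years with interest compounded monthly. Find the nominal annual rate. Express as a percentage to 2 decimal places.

12.46%

(1 + r/12)^84 = 500/210 = 2.38095.
1 + r/12 = 2.38095^(1/84) ≈ 1.010381, so r/12 ≈ 0.0103809.
r ≈ 12·0.0103809 = 12.45708%.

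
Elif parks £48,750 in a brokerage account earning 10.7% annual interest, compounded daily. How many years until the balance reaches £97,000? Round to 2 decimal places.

We need (1 + 0.000293151)^(365t) = 1.9897, so 365t = ln 1.9897 / ln 1.000293 ≈ 2347.2796.
t ≈ 2347.2796/365 = 6.4309 years.

6.43 years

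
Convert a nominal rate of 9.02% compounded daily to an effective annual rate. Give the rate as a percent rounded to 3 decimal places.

9.438%

EAR = (1 + 9.02%/365)^365 − 1 = (1 + 0.000247123)^365 − 1.
(1 + 0.000247123)^365 ≈ 1.094381, so EAR ≈ 9.43809%.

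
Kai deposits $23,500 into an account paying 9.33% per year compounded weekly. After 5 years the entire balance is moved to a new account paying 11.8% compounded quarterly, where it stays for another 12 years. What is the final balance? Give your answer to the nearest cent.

Phase 1: 23,500·(1 + 0.0933/52)^260 ≈ 37,452.8353.
Phase 2: 37,452.8353·(1 + 0.0295)^48 ≈ 151,199.2186.

$151,199.22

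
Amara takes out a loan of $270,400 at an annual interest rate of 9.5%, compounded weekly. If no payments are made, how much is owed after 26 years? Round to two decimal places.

$3,189,593.76

Periodic rate = 9.5%/52 = 0.00182692; periods = 52·26 = 1352.
A = 270,400·(1 + 0.095/52)^1352 ≈ 270,400·11.79583489589 ≈ 3,189,593.7558.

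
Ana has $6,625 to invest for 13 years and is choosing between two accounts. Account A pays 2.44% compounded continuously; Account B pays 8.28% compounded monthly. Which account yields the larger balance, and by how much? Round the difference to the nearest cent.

Account B, by $10,268.71

Account A growth factor: e^(0.0244·13) = e^0.3172 ≈ 1.3732772; balance ≈ 9,097.9614.
Account B growth factor: (1 + 0.0069)^156 ≈ 2.9232716424; balance ≈ 19,366.6746.
Account B is larger by 10,268.7132.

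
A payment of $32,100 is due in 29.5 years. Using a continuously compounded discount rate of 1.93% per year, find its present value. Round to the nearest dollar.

$18,165

P = A·e^(−rt) = 32,100·e^(−0.56935).
e^(−0.56935) ≈ 0.56589314973, so P ≈ 18,165.1701.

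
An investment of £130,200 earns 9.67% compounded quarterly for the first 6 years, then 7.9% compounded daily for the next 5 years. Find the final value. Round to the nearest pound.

£342,862

Phase 1: 130,200·(1 + 0.024175)^24 ≈ 230,988.8823.
Phase 2: 230,988.8823·(1 + 0.079/365)^1825 ≈ 342,861.5908.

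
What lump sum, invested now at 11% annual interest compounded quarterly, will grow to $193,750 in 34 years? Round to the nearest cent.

Growth factor = (1 + 0.0275)^136 ≈ 40.0247801.
P = 193,750/40.0247801 ≈ 4,840.7511.

$4,840.75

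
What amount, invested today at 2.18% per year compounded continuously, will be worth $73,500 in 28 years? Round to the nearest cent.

P = A·e^(−rt) = 73,500·e^(−0.6104).
e^(−0.6104) ≈ 0.54313357219, so P ≈ 39,920.3176.

$39,920.32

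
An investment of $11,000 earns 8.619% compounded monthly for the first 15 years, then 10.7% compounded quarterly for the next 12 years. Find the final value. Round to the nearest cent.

Phase 1: 11,000·(1 + 0.0071825)^180 ≈ 39,889.9510.
Phase 2: 39,889.9510·(1 + 0.02675)^48 ≈ 141,634.6965.

$141,634.70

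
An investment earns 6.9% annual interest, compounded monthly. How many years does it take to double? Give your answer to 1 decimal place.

10.1 years

(1 + 0.00575)^(12t) = 2.
12t = ln 2 / ln(1 + 0.00575) ≈ 0.69315/0.00573353 ≈ 120.8936.
t ≈ 10.0745.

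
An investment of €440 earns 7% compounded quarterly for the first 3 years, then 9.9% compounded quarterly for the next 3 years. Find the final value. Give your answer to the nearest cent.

After 3 years at 7%: 440 × 1.23143931 ≈ 541.8333.
Then 3 years at 9.9%: 541.8333 × 1.34095784 ≈ 726.5756.

€726.58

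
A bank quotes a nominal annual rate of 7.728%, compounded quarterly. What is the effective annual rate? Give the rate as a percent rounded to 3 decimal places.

One year is 4 periods at 0.01932 each: (1 + 0.01932)^4 ≈ 1.079549.
EAR = 1.079549 − 1 ≈ 7.95486%.

7.955%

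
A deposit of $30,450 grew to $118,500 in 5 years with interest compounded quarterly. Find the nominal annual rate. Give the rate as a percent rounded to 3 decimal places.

28.121%

(1 + r/4)^20 = 118,500/30,450 = 3.89163.
1 + r/4 = 3.89163^(1/20) ≈ 1.070303, so r/4 ≈ 0.0703025.
r ≈ 4·0.0703025 = 28.12101%.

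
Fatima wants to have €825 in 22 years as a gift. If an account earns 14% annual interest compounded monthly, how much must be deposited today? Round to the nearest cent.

€38.60

Periodic rate = 14%/12 = 0.0116667; 264 periods.
P = 825/(1 + 0.14/12)^264 ≈ 825/21.373928 ≈ 38.5984.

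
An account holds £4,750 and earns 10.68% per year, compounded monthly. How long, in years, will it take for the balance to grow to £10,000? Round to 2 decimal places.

7.00 years

(1 + 0.0089)^(12t) = 10,000/4,750 = 2.1053.
12t·ln(1 + 0.0089) = ln(2.1053); 12t = 0.74444/0.00886063 ≈ 84.0167.
t ≈ 7.0014 years.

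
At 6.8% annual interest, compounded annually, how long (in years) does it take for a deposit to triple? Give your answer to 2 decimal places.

(1 + 0.068)^t = 3.
t = ln 3 / ln(1 + 0.068) ≈ 1.0986/0.0657877 ≈ 16.6993.

16.70 years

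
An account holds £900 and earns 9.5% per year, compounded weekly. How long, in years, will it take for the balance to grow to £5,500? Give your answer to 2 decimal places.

19.07 years

We need (1 + 0.00182692)^(52t) = 6.1111, so 52t = ln 6.1111 / ln 1.001827 ≈ 991.7011.
t ≈ 991.7011/52 = 19.0712 years.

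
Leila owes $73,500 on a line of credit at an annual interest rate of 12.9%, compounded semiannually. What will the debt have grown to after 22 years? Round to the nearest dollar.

$1,149,997

Growth factor = (1 + 0.0645)^44 ≈ 15.64621501192.
A ≈ 73,500 × 15.64621501192 ≈ 1,149,996.8034.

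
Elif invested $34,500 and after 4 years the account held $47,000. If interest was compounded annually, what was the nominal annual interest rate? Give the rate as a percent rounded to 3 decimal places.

(1 + r)^4 = 47,000/34,500 = 1.36232.
1 + r = 1.36232^(1/4) ≈ 1.080363, so r ≈ 0.080363.
r ≈ 8.03630%.

8.036%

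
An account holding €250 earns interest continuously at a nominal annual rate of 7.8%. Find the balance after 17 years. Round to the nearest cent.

A = P·e^(rt) = 250·e^(0.078·17) = 250·e^1.326.
e^1.326 ≈ 3.76594942, so A ≈ 941.4874.

€941.49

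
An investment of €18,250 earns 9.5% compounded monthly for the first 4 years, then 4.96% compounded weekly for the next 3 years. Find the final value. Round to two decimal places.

After 4 years at 9.5%: 18,250 × 1.4600982459 ≈ 26,646.7930.
Then 3 years at 4.96%: 26,646.7930 × 1.160358581 ≈ 30,919.8349.

€30,919.83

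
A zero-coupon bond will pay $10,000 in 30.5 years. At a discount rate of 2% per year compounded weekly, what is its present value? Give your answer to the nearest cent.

Growth factor = (1 + 0.02/52)^1586 ≈ 1.84021557.
P = 10,000/1.84021557 ≈ 5,434.1460.

$5,434.15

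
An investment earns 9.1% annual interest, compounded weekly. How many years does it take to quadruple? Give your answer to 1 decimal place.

15.2 years

(1 + 0.00175)^(52t) = 4.
52t = ln 4 / ln(1 + 0.00175) ≈ 1.3863/0.00174847 ≈ 792.8612.
t ≈ 15.2473.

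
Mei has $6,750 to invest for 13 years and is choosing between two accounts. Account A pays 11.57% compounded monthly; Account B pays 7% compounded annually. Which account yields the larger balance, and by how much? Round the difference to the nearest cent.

Account A, by $13,891.17

Account A growth factor: (1 + 0.1157/12)^156 ≈ 4.4677961604; balance ≈ 30,157.6241.
Account B growth factor: (1 + 0.07)^13 ≈ 2.4098450002; balance ≈ 16,266.4538.
Account A is larger by 13,891.1703.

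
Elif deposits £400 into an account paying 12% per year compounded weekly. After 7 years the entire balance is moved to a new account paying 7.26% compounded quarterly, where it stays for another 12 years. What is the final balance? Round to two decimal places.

£2,194.89

After 7 years at 12%: 400 × 2.314126415 ≈ 925.6506.
Then 12 years at 7.26%: 925.6506 × 2.371181231 ≈ 2,194.8852.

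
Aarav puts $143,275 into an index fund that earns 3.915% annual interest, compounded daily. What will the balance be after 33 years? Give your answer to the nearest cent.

Growth factor = (1 + 0.03915/365)^12045 ≈ 3.63962522979.
A ≈ 143,275 × 3.63962522979 ≈ 521,467.3048.

$521,467.30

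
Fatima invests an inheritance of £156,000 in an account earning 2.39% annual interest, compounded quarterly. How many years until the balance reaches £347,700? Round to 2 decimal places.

(1 + 0.005975)^(4t) = 347,700/156,000 = 2.2288.
4t·ln(1 + 0.005975) = ln(2.2288); 4t = 0.80148/0.00595722 ≈ 134.5399.
t ≈ 33.6350 years.

33.63 years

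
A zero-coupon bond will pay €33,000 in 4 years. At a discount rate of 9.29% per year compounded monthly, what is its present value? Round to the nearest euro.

€22,790

Growth factor = (1 + 0.0929/12)^48 ≈ 1.4479792724.
P = 33,000/1.4479792724 ≈ 22,790.3815.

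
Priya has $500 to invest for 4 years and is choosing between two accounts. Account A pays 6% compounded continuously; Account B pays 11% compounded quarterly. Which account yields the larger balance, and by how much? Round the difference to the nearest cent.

Account A growth factor: e^(0.06·4) = e^0.24 ≈ 1.27124915; balance ≈ 635.6246.
Account B growth factor: (1 + 0.0275)^16 ≈ 1.54350944; balance ≈ 771.7547.
Account B is larger by 136.1301.

Account B, by $136.13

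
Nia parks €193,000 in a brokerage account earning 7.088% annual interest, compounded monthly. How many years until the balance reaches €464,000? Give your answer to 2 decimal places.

We need (1 + 0.00590667)^(12t) = 2.4041, so 12t = ln 2.4041 / ln 1.005907 ≈ 148.9474.
t ≈ 148.9474/12 = 12.4123 years.

12.41 years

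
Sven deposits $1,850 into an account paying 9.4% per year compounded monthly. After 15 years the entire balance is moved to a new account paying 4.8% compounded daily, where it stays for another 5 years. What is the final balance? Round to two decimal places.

After 15 years at 9.4%: 1,850 × 4.073514626 ≈ 7,536.0021.
Then 5 years at 4.8%: 7,536.0021 × 1.271229091 ≈ 9,579.9850.

$9,579.99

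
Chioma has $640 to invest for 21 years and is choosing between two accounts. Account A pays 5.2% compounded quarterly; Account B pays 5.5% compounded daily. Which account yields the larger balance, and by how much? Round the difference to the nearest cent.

Account A growth factor: (1 + 0.013)^84 ≈ 2.959330092; balance ≈ 1,893.9713.
Account B growth factor: (1 + 0.055/365)^7665 ≈ 3.173747252; balance ≈ 2,031.1982.
Account B is larger by 137.2270.

Account B, by $137.23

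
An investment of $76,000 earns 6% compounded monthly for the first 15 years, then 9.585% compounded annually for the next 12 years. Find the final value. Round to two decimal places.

$559,394.32

Phase 1: 76,000·(1 + 0.005)^180 ≈ 186,511.1107.
Phase 2: 186,511.1107·(1 + 0.09585)^12 ≈ 559,394.3197.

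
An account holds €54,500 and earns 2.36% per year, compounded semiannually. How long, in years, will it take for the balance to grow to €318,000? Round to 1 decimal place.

75.2 years

We need (1 + 0.0118)^(2t) = 5.8349, so 2t = ln 5.8349 / ln 1.0118 ≈ 150.3591.
t ≈ 150.3591/2 = 75.1795 years.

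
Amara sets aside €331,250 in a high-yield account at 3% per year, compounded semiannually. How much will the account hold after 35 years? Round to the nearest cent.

Growth factor = (1 + 0.015)^70 ≈ 2.8354562942.
A ≈ 331,250 × 2.8354562942 ≈ 939,244.8975.

€939,244.90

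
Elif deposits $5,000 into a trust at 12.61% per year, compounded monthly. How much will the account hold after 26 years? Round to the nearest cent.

Periodic rate = 12.61%/12 = 0.0105083; periods = 12·26 = 312.
A = 5,000·(1 + 0.1261/12)^312 ≈ 5,000·26.0884692589 ≈ 130,442.3463.

$130,442.35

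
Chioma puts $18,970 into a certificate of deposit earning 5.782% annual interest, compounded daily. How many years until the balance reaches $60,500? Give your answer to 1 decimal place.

(1 + 0.000158411)^(365t) = 60,500/18,970 = 3.1892.
365t·ln(1 + 0.000158411) = ln(3.1892); 365t = 1.1598/0.000158398 ≈ 7321.9457.
t ≈ 20.0601 years.

20.1 years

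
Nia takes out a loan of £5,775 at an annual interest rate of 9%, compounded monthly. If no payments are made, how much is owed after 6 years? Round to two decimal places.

Growth factor = (1 + 0.0075)^72 ≈ 1.712552707.
A ≈ 5,775 × 1.712552707 ≈ 9,889.9919.

£9,889.99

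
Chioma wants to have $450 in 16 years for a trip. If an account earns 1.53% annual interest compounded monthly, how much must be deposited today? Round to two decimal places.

$352.34

Growth factor = (1 + 0.001275)^192 ≈ 1.27716665.
P = 450/1.27716665 ≈ 352.3424.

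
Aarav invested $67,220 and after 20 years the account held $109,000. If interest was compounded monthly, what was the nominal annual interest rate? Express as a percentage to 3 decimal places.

2.419%

(1 + r/12)^240 = 109,000/67,220 = 1.62154.
1 + r/12 = 1.62154^(1/240) ≈ 1.002016, so r/12 ≈ 0.0020161.
r ≈ 12·0.0020161 = 2.41932%.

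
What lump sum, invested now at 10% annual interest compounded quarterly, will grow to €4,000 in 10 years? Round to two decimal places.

Growth factor = (1 + 0.025)^40 ≈ 2.685063838.
P = 4,000/2.685063838 ≈ 1,489.7225.

€1,489.72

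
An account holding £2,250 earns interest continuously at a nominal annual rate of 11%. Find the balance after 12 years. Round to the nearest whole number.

£8,423

A = P·e^(rt) = 2,250·e^(0.11·12) = 2,250·e^1.32.
e^1.32 ≈ 3.743421377, so A ≈ 8,422.6981.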